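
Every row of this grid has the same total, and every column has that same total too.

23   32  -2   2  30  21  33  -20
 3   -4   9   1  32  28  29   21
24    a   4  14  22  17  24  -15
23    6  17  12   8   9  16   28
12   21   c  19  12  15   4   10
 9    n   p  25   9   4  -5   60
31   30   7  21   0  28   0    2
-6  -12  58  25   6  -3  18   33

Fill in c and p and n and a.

c = 26, p = 0, n = 17, a = 29

Rows 1 and 2 both sum to 119, so that's the common total.
The known cells in row 3 total 90, leaving 119 − 90 = 29 for the blank.
The known cells in column 2 total 102, leaving 119 − 102 = 17 for the blank.
The known cells in row 5 total 93, leaving 119 − 93 = 26 for the blank.
The known cells in row 6 total 119, leaving 119 − 119 = 0 for the blank.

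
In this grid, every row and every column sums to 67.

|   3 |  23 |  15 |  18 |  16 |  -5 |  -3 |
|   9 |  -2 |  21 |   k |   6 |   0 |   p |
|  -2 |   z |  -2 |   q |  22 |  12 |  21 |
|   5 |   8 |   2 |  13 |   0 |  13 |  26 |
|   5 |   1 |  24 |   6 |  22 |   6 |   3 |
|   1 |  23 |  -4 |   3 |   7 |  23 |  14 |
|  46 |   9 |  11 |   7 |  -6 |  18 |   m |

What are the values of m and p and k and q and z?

Column 2 has 23 − 2 + 8 + 1 + 23 + 9 = 62; the blank must be 67 − 62 = 5.
Row 3 has -2 + 5 − 2 + 22 + 12 + 21 = 56; the blank must be 67 − 56 = 11.
Row 7 has 46 + 9 + 11 + 7 − 6 + 18 = 85; the blank must be 67 − 85 = -18.
Column 7 has -3 + 21 + 26 + 3 + 14 − 18 = 43; the blank must be 67 − 43 = 24.
Row 2 has 9 − 2 + 21 + 6 + 0 + 24 = 58; the blank must be 67 − 58 = 9.

m = -18, p = 24, k = 9, q = 11, z = 5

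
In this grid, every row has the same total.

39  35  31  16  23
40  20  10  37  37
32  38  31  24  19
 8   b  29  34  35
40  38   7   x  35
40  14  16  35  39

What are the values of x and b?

x = 24, b = 38

Row 3 sums to 144 and so does row 6; that's the common total.
In row 5 the known cells total 120, leaving 144 − 120 = 24.
In row 4 the known cells total 106, leaving 144 − 106 = 38.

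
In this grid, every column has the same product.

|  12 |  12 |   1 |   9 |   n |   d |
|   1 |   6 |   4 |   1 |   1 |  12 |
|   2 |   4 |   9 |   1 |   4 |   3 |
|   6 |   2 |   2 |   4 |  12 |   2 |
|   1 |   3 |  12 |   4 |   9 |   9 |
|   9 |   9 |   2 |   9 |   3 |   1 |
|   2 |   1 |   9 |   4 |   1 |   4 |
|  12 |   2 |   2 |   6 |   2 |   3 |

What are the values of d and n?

Columns 2 and 4 each multiply to 31104, so every column has product 31104.
Column 6: 12×3×2×9×1×4×3 = 7776, so the missing entry is 31104 ÷ 7776 = 4.
Column 5: 1×4×12×9×3×1×2 = 2592, so the missing entry is 31104 ÷ 2592 = 12.

d = 4, n = 12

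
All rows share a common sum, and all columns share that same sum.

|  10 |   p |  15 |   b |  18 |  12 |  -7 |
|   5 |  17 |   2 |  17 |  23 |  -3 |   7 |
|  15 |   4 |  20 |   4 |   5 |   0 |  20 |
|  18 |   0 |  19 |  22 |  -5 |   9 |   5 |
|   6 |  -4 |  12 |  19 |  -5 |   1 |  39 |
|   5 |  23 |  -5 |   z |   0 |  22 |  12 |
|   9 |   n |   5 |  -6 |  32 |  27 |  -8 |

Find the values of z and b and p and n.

Rows 2 and 3 both sum to 68, so that's the common total.
Row 6: 5 + 23 − 5 + 0 + 22 + 12 = 57, so its missing entry is 68 − 57 = 11.
Row 7: 9 + 5 − 6 + 32 + 27 − 8 = 59, so its missing entry is 68 − 59 = 9.
Column 4: 17 + 4 + 22 + 19 + 11 − 6 = 67, so its missing entry is 68 − 67 = 1.
Row 1: 10 + 15 + 1 + 18 + 12 − 7 = 49, so its missing entry is 68 − 49 = 19.

z = 11, b = 1, p = 19, n = 9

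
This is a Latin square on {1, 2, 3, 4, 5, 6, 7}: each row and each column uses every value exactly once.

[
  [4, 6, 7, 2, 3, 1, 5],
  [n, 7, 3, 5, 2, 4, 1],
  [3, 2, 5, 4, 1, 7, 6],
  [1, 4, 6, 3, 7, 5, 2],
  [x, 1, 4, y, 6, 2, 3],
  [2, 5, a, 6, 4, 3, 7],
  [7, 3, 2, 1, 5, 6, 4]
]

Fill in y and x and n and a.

At (row 2, col 1): row 2 already has {1, 2, 3, 4, 5, 7}, so the value is 6.
Cell (6,3): row 6 already has {2, 3, 4, 5, 6, 7} → 1.
At (row 5, col 1): column 1 already has {1, 2, 3, 4, 6, 7}, so the value is 5.
For row 5, column 4: row 5 already has {1, 2, 3, 4, 5, 6}; that leaves 7.

y = 7, x = 5, n = 6, a = 1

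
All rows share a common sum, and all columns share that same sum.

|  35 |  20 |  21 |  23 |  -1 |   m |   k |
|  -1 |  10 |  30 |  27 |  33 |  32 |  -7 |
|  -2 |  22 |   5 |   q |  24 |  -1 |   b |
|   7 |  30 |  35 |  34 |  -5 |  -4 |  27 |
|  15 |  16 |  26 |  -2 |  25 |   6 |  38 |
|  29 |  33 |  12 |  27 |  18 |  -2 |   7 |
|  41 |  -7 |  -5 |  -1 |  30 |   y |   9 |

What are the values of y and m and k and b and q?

Rows 2 and 4 both sum to 124, so that's the common total.
Row 7 has 41 − 7 − 5 − 1 + 30 + 9 = 67; the blank must be 124 − 67 = 57.
Column 4 has 23 + 27 + 34 − 2 + 27 − 1 = 108; the blank must be 124 − 108 = 16.
Row 3 has -2 + 22 + 5 + 16 + 24 − 1 = 64; the blank must be 124 − 64 = 60.
Column 7 has -7 + 60 + 27 + 38 + 7 + 9 = 134; the blank must be 124 − 134 = -10.
Row 1 has 35 + 20 + 21 + 23 − 1 − 10 = 88; the blank must be 124 − 88 = 36.

y = 57, m = 36, k = -10, b = 60, q = 16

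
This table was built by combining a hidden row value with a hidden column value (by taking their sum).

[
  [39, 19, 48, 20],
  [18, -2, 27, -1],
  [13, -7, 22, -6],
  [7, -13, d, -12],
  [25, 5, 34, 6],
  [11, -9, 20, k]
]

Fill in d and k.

The difference between any two rows is the same in every column — this is an addition table with the headers hidden.
Row 4 minus row 1 is -13 − 19 = -32, so its entry in column 3 is 48 + (-32) = 16.
Row 6 minus row 1 is -9 − 19 = -28, so its entry in column 4 is 20 + (-28) = -8.

d = 16, k = -8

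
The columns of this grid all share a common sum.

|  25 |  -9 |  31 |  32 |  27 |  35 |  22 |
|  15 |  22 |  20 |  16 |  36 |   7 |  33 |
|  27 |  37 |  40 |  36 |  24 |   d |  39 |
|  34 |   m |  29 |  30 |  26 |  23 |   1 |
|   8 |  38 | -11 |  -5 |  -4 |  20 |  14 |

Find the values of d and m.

Columns 3 and 4 both add up to 109, so every column sums to 109.
Column 6: 35 + 7 + 23 + 20 = 85, so the missing entry is 109 − 85 = 24.
Column 2: -9 + 22 + 37 + 38 = 88, so the missing entry is 109 − 88 = 21.

d = 24, m = 21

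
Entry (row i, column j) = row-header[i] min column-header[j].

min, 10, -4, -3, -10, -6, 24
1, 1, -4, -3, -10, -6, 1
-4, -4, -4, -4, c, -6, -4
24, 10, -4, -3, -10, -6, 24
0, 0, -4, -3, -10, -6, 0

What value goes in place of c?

min(-4, -10) = -10.

-10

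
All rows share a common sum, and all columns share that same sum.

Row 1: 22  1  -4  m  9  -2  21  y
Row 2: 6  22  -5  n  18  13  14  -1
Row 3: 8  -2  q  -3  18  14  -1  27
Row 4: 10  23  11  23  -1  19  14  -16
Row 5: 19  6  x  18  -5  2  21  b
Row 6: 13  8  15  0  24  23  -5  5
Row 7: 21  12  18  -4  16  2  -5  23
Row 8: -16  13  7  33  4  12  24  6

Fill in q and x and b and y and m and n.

Rows 4 and 6 both sum to 83, so that's the common total.
Row 3 has 8 − 2 − 3 + 18 + 14 − 1 + 27 = 61; the blank must be 83 − 61 = 22.
Column 3 has -4 − 5 + 22 + 11 + 15 + 18 + 7 = 64; the blank must be 83 − 64 = 19.
Row 2 has 6 + 22 − 5 + 18 + 13 + 14 − 1 = 67; the blank must be 83 − 67 = 16.
Column 4 has 16 − 3 + 23 + 18 + 0 − 4 + 33 = 83; the blank must be 83 − 83 = 0.
Row 1 has 22 + 1 − 4 + 0 + 9 − 2 + 21 = 47; the blank must be 83 − 47 = 36.
Row 5 has 19 + 6 + 19 + 18 − 5 + 2 + 21 = 80; the blank must be 83 − 80 = 3.

q = 22, x = 19, b = 3, y = 36, m = 0, n = 16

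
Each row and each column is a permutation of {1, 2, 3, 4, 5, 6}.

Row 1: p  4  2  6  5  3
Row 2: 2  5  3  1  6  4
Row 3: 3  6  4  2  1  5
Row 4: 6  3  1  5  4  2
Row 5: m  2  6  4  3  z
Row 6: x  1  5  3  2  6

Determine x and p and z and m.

At (row 5, col 6): column 6 already has {2, 3, 4, 5, 6}, so the value is 1.
For row 5, column 1: row 5 already has {1, 2, 3, 4, 6}; that leaves 5.
Cell (6,1): row 6 already has {1, 2, 3, 5, 6} → 4.
For row 1, column 1: row 1 already has {2, 3, 4, 5, 6}; that leaves 1.

x = 4, p = 1, z = 1, m = 5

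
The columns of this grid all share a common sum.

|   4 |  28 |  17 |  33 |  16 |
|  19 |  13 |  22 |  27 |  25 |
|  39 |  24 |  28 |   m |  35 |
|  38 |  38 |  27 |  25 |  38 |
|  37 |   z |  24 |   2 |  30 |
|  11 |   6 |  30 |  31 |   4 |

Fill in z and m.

z = 39, m = 30

The complete columns each total 148.
Column 2 is missing 148 − 109 = 39 (since 28 + 13 + 24 + 38 + 6 = 109).
Column 4 is missing 148 − 118 = 30 (since 33 + 27 + 25 + 2 + 31 = 118).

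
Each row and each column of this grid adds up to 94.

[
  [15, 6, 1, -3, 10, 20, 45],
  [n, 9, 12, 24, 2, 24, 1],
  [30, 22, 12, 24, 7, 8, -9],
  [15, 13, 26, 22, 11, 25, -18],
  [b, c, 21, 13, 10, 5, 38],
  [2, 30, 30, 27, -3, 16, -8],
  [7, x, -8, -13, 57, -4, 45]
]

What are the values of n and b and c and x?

n = 22, b = 3, c = 4, x = 10

Row 2 has 9 + 12 + 24 + 2 + 24 + 1 = 72; the blank must be 94 − 72 = 22.
Row 7 has 7 − 8 − 13 + 57 − 4 + 45 = 84; the blank must be 94 − 84 = 10.
Column 1 has 15 + 22 + 30 + 15 + 2 + 7 = 91; the blank must be 94 − 91 = 3.
Row 5 has 3 + 21 + 13 + 10 + 5 + 38 = 90; the blank must be 94 − 90 = 4.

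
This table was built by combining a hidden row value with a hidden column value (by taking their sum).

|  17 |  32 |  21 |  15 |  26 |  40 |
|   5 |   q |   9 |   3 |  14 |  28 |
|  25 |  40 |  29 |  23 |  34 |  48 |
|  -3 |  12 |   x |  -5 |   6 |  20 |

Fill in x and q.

x = 1, q = 20

The difference between any two rows is the same in every column — this is an addition table with the headers hidden.
Row 4 minus row 1 is 20 − 40 = -20, so its entry in column 3 is 21 + (-20) = 1.
Row 2 minus row 1 is 28 − 40 = -12, so its entry in column 2 is 32 + (-12) = 20.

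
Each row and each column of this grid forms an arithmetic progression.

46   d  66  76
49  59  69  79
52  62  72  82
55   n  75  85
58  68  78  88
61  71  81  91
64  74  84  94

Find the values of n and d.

n = 65, d = 56

Along each row the entries change by 10 per step; down each column they change by 3.
Row 4: from 55 at column 1, stepping by 10 to column 2 gives 65.
Row 1: from 46 at column 1, stepping by 10 to column 2 gives 56.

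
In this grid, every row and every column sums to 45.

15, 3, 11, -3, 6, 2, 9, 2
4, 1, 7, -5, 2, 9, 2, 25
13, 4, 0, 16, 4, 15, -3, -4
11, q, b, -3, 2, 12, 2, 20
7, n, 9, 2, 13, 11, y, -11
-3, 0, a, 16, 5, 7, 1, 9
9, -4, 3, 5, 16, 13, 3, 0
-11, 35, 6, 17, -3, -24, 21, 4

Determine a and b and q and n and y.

a = 10, b = -1, q = 2, n = 4, y = 10

Column 7: 9 + 2 − 3 + 2 + 1 + 3 + 21 = 35, so its missing entry is 45 − 35 = 10.
Row 5: 7 + 9 + 2 + 13 + 11 + 10 − 11 = 41, so its missing entry is 45 − 41 = 4.
Column 2: 3 + 1 + 4 + 4 + 0 − 4 + 35 = 43, so its missing entry is 45 − 43 = 2.
Row 4: 11 + 2 − 3 + 2 + 12 + 2 + 20 = 46, so its missing entry is 45 − 46 = -1.
Row 6: -3 + 0 + 16 + 5 + 7 + 1 + 9 = 35, so its missing entry is 45 − 35 = 10.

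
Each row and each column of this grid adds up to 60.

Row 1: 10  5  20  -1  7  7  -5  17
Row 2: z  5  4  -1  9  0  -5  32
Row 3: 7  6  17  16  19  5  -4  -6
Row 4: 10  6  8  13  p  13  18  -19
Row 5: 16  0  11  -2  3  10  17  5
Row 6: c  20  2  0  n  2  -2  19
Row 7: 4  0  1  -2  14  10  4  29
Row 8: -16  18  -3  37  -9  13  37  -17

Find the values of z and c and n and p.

z = 16, c = 13, n = 6, p = 11

The known cells in row 2 total 44, leaving 60 − 44 = 16 for the blank.
The known cells in column 1 total 47, leaving 60 − 47 = 13 for the blank.
The known cells in row 6 total 54, leaving 60 − 54 = 6 for the blank.
The known cells in row 4 total 49, leaving 60 − 49 = 11 for the blank.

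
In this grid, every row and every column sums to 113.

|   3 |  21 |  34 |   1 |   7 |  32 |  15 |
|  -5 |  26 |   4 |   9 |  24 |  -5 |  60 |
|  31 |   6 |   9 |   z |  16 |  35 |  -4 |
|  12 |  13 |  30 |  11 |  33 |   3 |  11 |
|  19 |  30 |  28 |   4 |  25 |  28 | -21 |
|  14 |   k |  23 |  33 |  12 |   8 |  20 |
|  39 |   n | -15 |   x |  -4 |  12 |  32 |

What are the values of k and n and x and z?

Row 3 has 31 + 6 + 9 + 16 + 35 − 4 = 93; the blank must be 113 − 93 = 20.
Column 4 has 1 + 9 + 20 + 11 + 4 + 33 = 78; the blank must be 113 − 78 = 35.
Row 7 has 39 − 15 + 35 − 4 + 12 + 32 = 99; the blank must be 113 − 99 = 14.
Row 6 has 14 + 23 + 33 + 12 + 8 + 20 = 110; the blank must be 113 − 110 = 3.

k = 3, n = 14, x = 35, z = 20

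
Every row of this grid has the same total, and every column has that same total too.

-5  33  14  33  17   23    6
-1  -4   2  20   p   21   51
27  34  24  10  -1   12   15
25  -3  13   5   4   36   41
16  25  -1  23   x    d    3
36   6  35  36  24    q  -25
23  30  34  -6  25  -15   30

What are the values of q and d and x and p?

Rows 1 and 3 both sum to 121, so that's the common total.
The known cells in row 6 total 112, leaving 121 − 112 = 9 for the blank.
The known cells in column 6 total 86, leaving 121 − 86 = 35 for the blank.
The known cells in row 5 total 101, leaving 121 − 101 = 20 for the blank.
The known cells in row 2 total 89, leaving 121 − 89 = 32 for the blank.

q = 9, d = 35, x = 20, p = 32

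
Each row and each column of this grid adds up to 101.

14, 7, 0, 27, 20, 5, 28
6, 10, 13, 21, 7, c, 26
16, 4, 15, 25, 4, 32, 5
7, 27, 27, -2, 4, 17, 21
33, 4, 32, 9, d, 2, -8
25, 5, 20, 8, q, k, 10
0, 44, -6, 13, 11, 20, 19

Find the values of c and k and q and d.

c = 18, k = 7, q = 26, d = 29

Row 5: 33 + 4 + 32 + 9 + 2 − 8 = 72, so its missing entry is 101 − 72 = 29.
Column 5: 20 + 7 + 4 + 4 + 29 + 11 = 75, so its missing entry is 101 − 75 = 26.
Row 6: 25 + 5 + 20 + 8 + 26 + 10 = 94, so its missing entry is 101 − 94 = 7.
Row 2: 6 + 10 + 13 + 21 + 7 + 26 = 83, so its missing entry is 101 − 83 = 18.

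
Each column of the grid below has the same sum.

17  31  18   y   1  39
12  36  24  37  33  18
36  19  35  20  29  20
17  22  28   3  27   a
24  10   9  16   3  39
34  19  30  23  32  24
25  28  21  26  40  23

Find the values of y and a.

The complete columns each total 165.
Column 4 is missing 165 − 125 = 40 (since 37 + 20 + 3 + 16 + 23 + 26 = 125).
Column 6 is missing 165 − 163 = 2 (since 39 + 18 + 20 + 39 + 24 + 23 = 163).

y = 40, a = 2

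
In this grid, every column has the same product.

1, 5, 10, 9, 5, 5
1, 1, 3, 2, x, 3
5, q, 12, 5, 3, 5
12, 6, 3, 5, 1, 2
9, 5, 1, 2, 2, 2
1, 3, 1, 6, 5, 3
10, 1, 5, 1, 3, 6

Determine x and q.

Columns 1 and 3 each multiply to 5400, so every column has product 5400.
Column 5: 5×3×1×2×5×3 = 450, so the missing entry is 5400 ÷ 450 = 12.
Column 2: 5×1×6×5×3×1 = 450, so the missing entry is 5400 ÷ 450 = 12.

x = 12, q = 12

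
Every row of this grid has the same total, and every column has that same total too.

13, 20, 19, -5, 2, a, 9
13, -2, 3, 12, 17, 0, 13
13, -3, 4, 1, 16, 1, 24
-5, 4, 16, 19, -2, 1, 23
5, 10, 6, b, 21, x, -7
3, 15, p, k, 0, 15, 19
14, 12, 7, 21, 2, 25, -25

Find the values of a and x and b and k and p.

a = -2, x = 16, b = 5, k = 3, p = 1

Rows 2 and 3 both sum to 56, so that's the common total.
Row 1: 13 + 20 + 19 − 5 + 2 + 9 = 58, so its missing entry is 56 − 58 = -2.
Column 6: -2 + 0 + 1 + 1 + 15 + 25 = 40, so its missing entry is 56 − 40 = 16.
Row 5: 5 + 10 + 6 + 21 + 16 − 7 = 51, so its missing entry is 56 − 51 = 5.
Column 4: -5 + 12 + 1 + 19 + 5 + 21 = 53, so its missing entry is 56 − 53 = 3.
Row 6: 3 + 15 + 3 + 0 + 15 + 19 = 55, so its missing entry is 56 − 55 = 1.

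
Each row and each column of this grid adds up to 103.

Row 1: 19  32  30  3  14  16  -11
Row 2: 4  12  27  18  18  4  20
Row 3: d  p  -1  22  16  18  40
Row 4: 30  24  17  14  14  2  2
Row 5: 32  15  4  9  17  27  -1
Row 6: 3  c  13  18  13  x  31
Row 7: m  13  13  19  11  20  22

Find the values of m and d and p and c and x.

m = 5, d = 10, p = -2, c = 9, x = 16

The known cells in column 6 total 87, leaving 103 − 87 = 16 for the blank.
The known cells in row 6 total 94, leaving 103 − 94 = 9 for the blank.
The known cells in column 2 total 105, leaving 103 − 105 = -2 for the blank.
The known cells in row 3 total 93, leaving 103 − 93 = 10 for the blank.
The known cells in row 7 total 98, leaving 103 − 98 = 5 for the blank.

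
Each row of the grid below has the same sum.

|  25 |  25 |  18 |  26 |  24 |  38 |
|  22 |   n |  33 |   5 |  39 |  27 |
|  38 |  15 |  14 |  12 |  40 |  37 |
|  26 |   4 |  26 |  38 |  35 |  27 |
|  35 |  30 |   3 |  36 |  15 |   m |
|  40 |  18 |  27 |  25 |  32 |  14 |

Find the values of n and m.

The complete rows each total 156.
Row 2 is missing 156 − 126 = 30 (since 22 + 33 + 5 + 39 + 27 = 126).
Row 5 is missing 156 − 119 = 37 (since 35 + 30 + 3 + 36 + 15 = 119).

n = 30, m = 37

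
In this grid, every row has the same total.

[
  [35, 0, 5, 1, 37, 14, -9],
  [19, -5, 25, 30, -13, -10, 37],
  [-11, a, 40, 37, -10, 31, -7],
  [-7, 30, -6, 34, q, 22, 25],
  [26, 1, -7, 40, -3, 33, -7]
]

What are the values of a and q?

a = 3, q = -15

Rows 1 and 2 both add up to 83, so every row sums to 83.
Row 3: -11 + 40 + 37 − 10 + 31 − 7 = 80, so the missing entry is 83 − 80 = 3.
Row 4: -7 + 30 − 6 + 34 + 22 + 25 = 98, so the missing entry is 83 − 98 = -15.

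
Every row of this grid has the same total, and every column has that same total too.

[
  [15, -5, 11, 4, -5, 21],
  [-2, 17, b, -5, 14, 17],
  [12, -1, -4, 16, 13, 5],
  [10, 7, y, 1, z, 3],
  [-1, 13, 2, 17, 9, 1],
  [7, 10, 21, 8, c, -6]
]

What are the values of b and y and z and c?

b = 0, y = 11, z = 9, c = 1

Rows 1 and 3 both sum to 41, so that's the common total.
Row 6 has 7 + 10 + 21 + 8 − 6 = 40; the blank must be 41 − 40 = 1.
Row 2 has -2 + 17 − 5 + 14 + 17 = 41; the blank must be 41 − 41 = 0.
Column 3 has 11 + 0 − 4 + 2 + 21 = 30; the blank must be 41 − 30 = 11.
Row 4 has 10 + 7 + 11 + 1 + 3 = 32; the blank must be 41 − 32 = 9.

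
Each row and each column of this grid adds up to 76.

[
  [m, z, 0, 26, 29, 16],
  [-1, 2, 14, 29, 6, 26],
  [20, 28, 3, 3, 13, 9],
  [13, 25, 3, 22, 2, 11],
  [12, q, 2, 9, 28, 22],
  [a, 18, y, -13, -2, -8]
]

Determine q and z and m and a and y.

q = 3, z = 0, m = 5, a = 27, y = 54

Row 5 has 12 + 2 + 9 + 28 + 22 = 73; the blank must be 76 − 73 = 3.
Column 2 has 2 + 28 + 25 + 3 + 18 = 76; the blank must be 76 − 76 = 0.
Row 1 has 0 + 0 + 26 + 29 + 16 = 71; the blank must be 76 − 71 = 5.
Column 1 has 5 − 1 + 20 + 13 + 12 = 49; the blank must be 76 − 49 = 27.
Row 6 has 27 + 18 − 13 − 2 − 8 = 22; the blank must be 76 − 22 = 54.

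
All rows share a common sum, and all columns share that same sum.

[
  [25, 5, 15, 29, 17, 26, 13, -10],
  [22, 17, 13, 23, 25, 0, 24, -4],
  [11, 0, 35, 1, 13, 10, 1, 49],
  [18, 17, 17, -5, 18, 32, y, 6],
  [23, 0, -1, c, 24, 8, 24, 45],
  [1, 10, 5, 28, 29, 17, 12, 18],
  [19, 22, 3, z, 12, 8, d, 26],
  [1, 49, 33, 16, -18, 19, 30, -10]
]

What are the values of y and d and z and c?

y = 17, d = -1, z = 31, c = -3

Rows 1 and 2 both sum to 120, so that's the common total.
Row 5: 23 + 0 − 1 + 24 + 8 + 24 + 45 = 123, so its missing entry is 120 − 123 = -3.
Column 4: 29 + 23 + 1 − 5 − 3 + 28 + 16 = 89, so its missing entry is 120 − 89 = 31.
Row 7: 19 + 22 + 3 + 31 + 12 + 8 + 26 = 121, so its missing entry is 120 − 121 = -1.
Row 4: 18 + 17 + 17 − 5 + 18 + 32 + 6 = 103, so its missing entry is 120 − 103 = 17.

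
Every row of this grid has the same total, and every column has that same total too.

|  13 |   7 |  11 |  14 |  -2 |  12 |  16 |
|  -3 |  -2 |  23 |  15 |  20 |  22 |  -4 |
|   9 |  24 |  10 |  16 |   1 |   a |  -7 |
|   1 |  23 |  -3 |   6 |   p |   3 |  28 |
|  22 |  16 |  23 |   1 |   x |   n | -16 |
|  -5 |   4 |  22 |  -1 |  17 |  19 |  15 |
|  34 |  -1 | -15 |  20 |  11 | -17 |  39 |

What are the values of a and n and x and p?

a = 18, n = 14, x = 11, p = 13

Rows 1 and 2 both sum to 71, so that's the common total.
The known cells in row 3 total 53, leaving 71 − 53 = 18 for the blank.
The known cells in column 6 total 57, leaving 71 − 57 = 14 for the blank.
The known cells in row 5 total 60, leaving 71 − 60 = 11 for the blank.
The known cells in row 4 total 58, leaving 71 − 58 = 13 for the blank.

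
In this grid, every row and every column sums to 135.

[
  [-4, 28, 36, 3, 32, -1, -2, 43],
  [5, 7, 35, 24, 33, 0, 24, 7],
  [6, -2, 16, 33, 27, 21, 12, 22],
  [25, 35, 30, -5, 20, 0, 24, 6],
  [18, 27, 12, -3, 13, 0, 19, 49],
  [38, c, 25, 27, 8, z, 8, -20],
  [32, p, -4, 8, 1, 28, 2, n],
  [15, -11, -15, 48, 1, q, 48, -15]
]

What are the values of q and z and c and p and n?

Column 8: 43 + 7 + 22 + 6 + 49 − 20 − 15 = 92, so its missing entry is 135 − 92 = 43.
Row 7: 32 − 4 + 8 + 1 + 28 + 2 + 43 = 110, so its missing entry is 135 − 110 = 25.
Column 2: 28 + 7 − 2 + 35 + 27 + 25 − 11 = 109, so its missing entry is 135 − 109 = 26.
Row 6: 38 + 26 + 25 + 27 + 8 + 8 − 20 = 112, so its missing entry is 135 − 112 = 23.
Row 8: 15 − 11 − 15 + 48 + 1 + 48 − 15 = 71, so its missing entry is 135 − 71 = 64.

q = 64, z = 23, c = 26, p = 25, n = 43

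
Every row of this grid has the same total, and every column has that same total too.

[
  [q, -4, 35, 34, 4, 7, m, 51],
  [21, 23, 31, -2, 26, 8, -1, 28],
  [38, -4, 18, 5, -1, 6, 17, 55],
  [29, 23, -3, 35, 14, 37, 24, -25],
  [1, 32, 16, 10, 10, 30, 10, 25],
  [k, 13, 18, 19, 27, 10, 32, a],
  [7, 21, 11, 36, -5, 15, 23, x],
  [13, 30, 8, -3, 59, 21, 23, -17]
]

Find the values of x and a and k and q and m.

Rows 2 and 3 both sum to 134, so that's the common total.
Column 7 has -1 + 17 + 24 + 10 + 32 + 23 + 23 = 128; the blank must be 134 − 128 = 6.
Row 1 has -4 + 35 + 34 + 4 + 7 + 6 + 51 = 133; the blank must be 134 − 133 = 1.
Row 7 has 7 + 21 + 11 + 36 − 5 + 15 + 23 = 108; the blank must be 134 − 108 = 26.
Column 8 has 51 + 28 + 55 − 25 + 25 + 26 − 17 = 143; the blank must be 134 − 143 = -9.
Row 6 has 13 + 18 + 19 + 27 + 10 + 32 − 9 = 110; the blank must be 134 − 110 = 24.

x = 26, a = -9, k = 24, q = 1, m = 6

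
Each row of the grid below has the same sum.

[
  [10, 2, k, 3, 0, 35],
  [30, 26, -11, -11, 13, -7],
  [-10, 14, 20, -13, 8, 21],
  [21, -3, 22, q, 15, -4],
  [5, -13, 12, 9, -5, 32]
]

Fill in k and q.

Row 3 sums to 40 and so does row 5; that's the common total.
In row 1 the known cells total 50, leaving 40 − 50 = -10.
In row 4 the known cells total 51, leaving 40 − 51 = -11.

k = -10, q = -11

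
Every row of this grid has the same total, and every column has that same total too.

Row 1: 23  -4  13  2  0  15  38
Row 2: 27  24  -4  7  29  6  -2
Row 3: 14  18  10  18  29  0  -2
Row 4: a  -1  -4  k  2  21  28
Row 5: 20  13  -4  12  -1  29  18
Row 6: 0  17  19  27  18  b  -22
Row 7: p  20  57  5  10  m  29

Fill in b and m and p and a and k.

b = 28, m = -12, p = -22, a = 25, k = 16

Rows 1 and 2 both sum to 87, so that's the common total.
Row 6: 0 + 17 + 19 + 27 + 18 − 22 = 59, so its missing entry is 87 − 59 = 28.
Column 6: 15 + 6 + 0 + 21 + 29 + 28 = 99, so its missing entry is 87 − 99 = -12.
Column 4: 2 + 7 + 18 + 12 + 27 + 5 = 71, so its missing entry is 87 − 71 = 16.
Row 4: -1 − 4 + 16 + 2 + 21 + 28 = 62, so its missing entry is 87 − 62 = 25.
Row 7: 20 + 57 + 5 + 10 − 12 + 29 = 109, so its missing entry is 87 − 109 = -22.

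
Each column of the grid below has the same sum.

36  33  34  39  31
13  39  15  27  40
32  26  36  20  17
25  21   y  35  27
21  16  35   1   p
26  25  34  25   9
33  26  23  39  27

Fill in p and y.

Columns 2 and 4 both add up to 186, so every column sums to 186.
Column 5: 31 + 40 + 17 + 27 + 9 + 27 = 151, so the missing entry is 186 − 151 = 35.
Column 3: 34 + 15 + 36 + 35 + 34 + 23 = 177, so the missing entry is 186 − 177 = 9.

p = 35, y = 9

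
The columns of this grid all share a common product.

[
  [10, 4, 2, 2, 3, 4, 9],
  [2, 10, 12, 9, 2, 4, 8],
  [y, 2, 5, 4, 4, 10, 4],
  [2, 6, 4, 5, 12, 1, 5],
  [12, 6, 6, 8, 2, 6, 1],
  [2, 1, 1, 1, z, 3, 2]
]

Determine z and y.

z = 5, y = 3

Columns 2 and 7 each multiply to 2880, so every column has product 2880.
Column 5: 3×2×4×12×2 = 576, so the missing entry is 2880 ÷ 576 = 5.
Column 1: 10×2×2×12×2 = 960, so the missing entry is 2880 ÷ 960 = 3.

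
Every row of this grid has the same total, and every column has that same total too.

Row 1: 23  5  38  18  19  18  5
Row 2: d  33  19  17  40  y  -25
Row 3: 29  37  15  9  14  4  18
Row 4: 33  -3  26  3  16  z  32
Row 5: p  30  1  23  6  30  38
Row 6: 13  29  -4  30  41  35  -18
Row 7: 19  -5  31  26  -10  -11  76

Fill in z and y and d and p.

z = 19, y = 31, d = 11, p = -2

Rows 1 and 3 both sum to 126, so that's the common total.
The known cells in row 5 total 128, leaving 126 − 128 = -2 for the blank.
The known cells in column 1 total 115, leaving 126 − 115 = 11 for the blank.
The known cells in row 4 total 107, leaving 126 − 107 = 19 for the blank.
The known cells in row 2 total 95, leaving 126 − 95 = 31 for the blank.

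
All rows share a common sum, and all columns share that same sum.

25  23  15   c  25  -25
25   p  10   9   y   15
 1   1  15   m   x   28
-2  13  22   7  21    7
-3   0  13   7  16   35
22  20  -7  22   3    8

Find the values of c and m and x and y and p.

c = 5, m = 18, x = 5, y = -2, p = 11

Rows 4 and 5 both sum to 68, so that's the common total.
The known cells in column 2 total 57, leaving 68 − 57 = 11 for the blank.
The known cells in row 1 total 63, leaving 68 − 63 = 5 for the blank.
The known cells in row 2 total 70, leaving 68 − 70 = -2 for the blank.
The known cells in column 5 total 63, leaving 68 − 63 = 5 for the blank.
The known cells in row 3 total 50, leaving 68 − 50 = 18 for the blank.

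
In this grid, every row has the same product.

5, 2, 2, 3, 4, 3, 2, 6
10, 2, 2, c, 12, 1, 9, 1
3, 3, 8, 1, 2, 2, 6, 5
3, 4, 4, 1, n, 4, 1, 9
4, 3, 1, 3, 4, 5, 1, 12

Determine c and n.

Rows 1 and 3 each multiply to 8640, so every row has product 8640.
Row 2: 10×2×2×12×1×9×1 = 4320, so the missing entry is 8640 ÷ 4320 = 2.
Row 4: 3×4×4×1×4×1×9 = 1728, so the missing entry is 8640 ÷ 1728 = 5.

c = 2, n = 5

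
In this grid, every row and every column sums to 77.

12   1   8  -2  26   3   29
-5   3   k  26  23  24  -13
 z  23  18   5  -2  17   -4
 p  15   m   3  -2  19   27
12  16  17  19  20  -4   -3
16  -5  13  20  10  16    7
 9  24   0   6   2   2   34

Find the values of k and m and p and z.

k = 19, m = 2, p = 13, z = 20

The known cells in row 2 total 58, leaving 77 − 58 = 19 for the blank.
The known cells in column 3 total 75, leaving 77 − 75 = 2 for the blank.
The known cells in row 3 total 57, leaving 77 − 57 = 20 for the blank.
The known cells in row 4 total 64, leaving 77 − 64 = 13 for the blank.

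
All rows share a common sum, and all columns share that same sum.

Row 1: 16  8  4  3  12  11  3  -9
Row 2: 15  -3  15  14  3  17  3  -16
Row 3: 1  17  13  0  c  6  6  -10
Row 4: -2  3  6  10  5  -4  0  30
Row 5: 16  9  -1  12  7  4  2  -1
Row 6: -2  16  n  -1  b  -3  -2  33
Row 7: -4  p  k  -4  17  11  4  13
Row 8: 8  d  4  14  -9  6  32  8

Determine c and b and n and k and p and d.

c = 15, b = -2, n = 9, k = -2, p = 13, d = -15

Rows 1 and 2 both sum to 48, so that's the common total.
The known cells in row 3 total 33, leaving 48 − 33 = 15 for the blank.
The known cells in row 8 total 63, leaving 48 − 63 = -15 for the blank.
The known cells in column 2 total 35, leaving 48 − 35 = 13 for the blank.
The known cells in row 7 total 50, leaving 48 − 50 = -2 for the blank.
The known cells in column 5 total 50, leaving 48 − 50 = -2 for the blank.
The known cells in row 6 total 39, leaving 48 − 39 = 9 for the blank.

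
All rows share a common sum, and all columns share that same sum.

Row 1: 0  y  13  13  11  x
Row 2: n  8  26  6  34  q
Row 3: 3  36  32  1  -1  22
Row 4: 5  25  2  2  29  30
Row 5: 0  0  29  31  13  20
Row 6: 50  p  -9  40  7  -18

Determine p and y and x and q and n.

Rows 3 and 4 both sum to 93, so that's the common total.
Row 6 has 50 − 9 + 40 + 7 − 18 = 70; the blank must be 93 − 70 = 23.
Column 2 has 8 + 36 + 25 + 0 + 23 = 92; the blank must be 93 − 92 = 1.
Row 1 has 0 + 1 + 13 + 13 + 11 = 38; the blank must be 93 − 38 = 55.
Column 6 has 55 + 22 + 30 + 20 − 18 = 109; the blank must be 93 − 109 = -16.
Row 2 has 8 + 26 + 6 + 34 − 16 = 58; the blank must be 93 − 58 = 35.

p = 23, y = 1, x = 55, q = -16, n = 35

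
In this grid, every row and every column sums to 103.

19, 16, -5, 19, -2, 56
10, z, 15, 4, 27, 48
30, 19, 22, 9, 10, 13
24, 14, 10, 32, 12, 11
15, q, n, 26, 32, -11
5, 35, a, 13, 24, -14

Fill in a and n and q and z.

a = 40, n = 21, q = 20, z = -1

The known cells in row 2 total 104, leaving 103 − 104 = -1 for the blank.
The known cells in column 2 total 83, leaving 103 − 83 = 20 for the blank.
The known cells in row 5 total 82, leaving 103 − 82 = 21 for the blank.
The known cells in row 6 total 63, leaving 103 − 63 = 40 for the blank.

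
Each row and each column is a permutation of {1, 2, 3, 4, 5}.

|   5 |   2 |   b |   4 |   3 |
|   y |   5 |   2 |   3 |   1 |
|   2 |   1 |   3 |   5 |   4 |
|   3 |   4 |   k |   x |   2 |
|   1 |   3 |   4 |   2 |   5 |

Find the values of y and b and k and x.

At (row 2, col 1): row 2 already has {1, 2, 3, 5}, so the value is 4.
Cell (4,4): column 4 already has {2, 3, 4, 5} → 1.
For row 4, column 3: row 4 already has {1, 2, 3, 4}; that leaves 5.
At (row 1, col 3): row 1 already has {2, 3, 4, 5}, so the value is 1.

y = 4, b = 1, k = 5, x = 1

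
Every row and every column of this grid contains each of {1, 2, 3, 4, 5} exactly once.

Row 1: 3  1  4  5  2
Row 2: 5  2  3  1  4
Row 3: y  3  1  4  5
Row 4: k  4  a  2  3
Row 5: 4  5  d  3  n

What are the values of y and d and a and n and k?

y = 2, d = 2, a = 5, n = 1, k = 1

For row 5, column 5: column 5 already has {2, 3, 4, 5}; that leaves 1.
At (row 3, col 1): row 3 already has {1, 3, 4, 5}, so the value is 2.
At (row 5, col 3): row 5 already has {1, 3, 4, 5}, so the value is 2.
For row 4, column 1: column 1 already has {2, 3, 4, 5}; that leaves 1.
At (row 4, col 3): row 4 already has {1, 2, 3, 4}, so the value is 5.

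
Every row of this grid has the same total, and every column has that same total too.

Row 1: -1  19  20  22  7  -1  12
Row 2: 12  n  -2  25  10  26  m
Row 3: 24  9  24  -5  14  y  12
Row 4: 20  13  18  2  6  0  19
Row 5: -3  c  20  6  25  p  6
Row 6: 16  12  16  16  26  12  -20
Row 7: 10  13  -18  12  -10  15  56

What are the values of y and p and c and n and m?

y = 0, p = 26, c = -2, n = 14, m = -7

Rows 1 and 4 both sum to 78, so that's the common total.
Column 7: 12 + 12 + 19 + 6 − 20 + 56 = 85, so its missing entry is 78 − 85 = -7.
Row 2: 12 − 2 + 25 + 10 + 26 − 7 = 64, so its missing entry is 78 − 64 = 14.
Row 3: 24 + 9 + 24 − 5 + 14 + 12 = 78, so its missing entry is 78 − 78 = 0.
Column 6: -1 + 26 + 0 + 0 + 12 + 15 = 52, so its missing entry is 78 − 52 = 26.
Row 5: -3 + 20 + 6 + 25 + 26 + 6 = 80, so its missing entry is 78 − 80 = -2.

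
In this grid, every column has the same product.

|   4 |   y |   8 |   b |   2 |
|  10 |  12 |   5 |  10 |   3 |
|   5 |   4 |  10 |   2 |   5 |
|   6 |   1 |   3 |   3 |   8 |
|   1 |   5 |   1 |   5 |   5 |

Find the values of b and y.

Columns 1 and 5 each multiply to 1200, so every column has product 1200.
Column 4: 10×2×3×5 = 300, so the missing entry is 1200 ÷ 300 = 4.
Column 2: 12×4×1×5 = 240, so the missing entry is 1200 ÷ 240 = 5.

b = 4, y = 5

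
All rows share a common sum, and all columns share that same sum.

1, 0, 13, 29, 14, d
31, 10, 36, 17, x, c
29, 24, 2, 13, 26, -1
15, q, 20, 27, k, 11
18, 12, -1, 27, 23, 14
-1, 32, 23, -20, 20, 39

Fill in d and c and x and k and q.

Rows 3 and 5 both sum to 93, so that's the common total.
Column 2: 0 + 10 + 24 + 12 + 32 = 78, so its missing entry is 93 − 78 = 15.
Row 4: 15 + 15 + 20 + 27 + 11 = 88, so its missing entry is 93 − 88 = 5.
Column 5: 14 + 26 + 5 + 23 + 20 = 88, so its missing entry is 93 − 88 = 5.
Row 2: 31 + 10 + 36 + 17 + 5 = 99, so its missing entry is 93 − 99 = -6.
Row 1: 1 + 0 + 13 + 29 + 14 = 57, so its missing entry is 93 − 57 = 36.

d = 36, c = -6, x = 5, k = 5, q = 15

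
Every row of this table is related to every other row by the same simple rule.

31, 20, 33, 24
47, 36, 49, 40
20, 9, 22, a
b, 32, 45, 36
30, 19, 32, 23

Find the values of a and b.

The difference between any two rows is the same in every column — this is an addition table with the headers hidden.
Row 3 minus row 1 is 22 − 33 = -11, so its entry in column 4 is 24 + (-11) = 13.
Row 4 minus row 1 is 45 − 33 = 12, so its entry in column 1 is 31 + 12 = 43.

a = 13, b = 43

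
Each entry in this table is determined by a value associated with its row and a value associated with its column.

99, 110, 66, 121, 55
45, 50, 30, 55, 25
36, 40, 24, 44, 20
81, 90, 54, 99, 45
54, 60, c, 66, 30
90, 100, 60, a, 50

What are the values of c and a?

c = 36, a = 110

Each row is a constant multiple of every other row — this is a multiplication table with the headers hidden.
Row 5 is 60/110 = 6/11 times row 1, so its entry in column 3 is 66 × 6/11 = 36.
Row 6 is 100/110 = 10/11 times row 1, so its entry in column 4 is 121 × 10/11 = 110.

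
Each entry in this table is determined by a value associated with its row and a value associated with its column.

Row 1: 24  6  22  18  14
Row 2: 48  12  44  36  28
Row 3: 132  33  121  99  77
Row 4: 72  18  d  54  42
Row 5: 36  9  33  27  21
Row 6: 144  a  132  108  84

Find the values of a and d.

a = 36, d = 66

Each row is a constant multiple of every other row — this is a multiplication table with the headers hidden.
Row 6 is 108/18 = 6/1 times row 1, so its entry in column 2 is 6 × 6/1 = 36.
Row 4 is 54/18 = 3/1 times row 1, so its entry in column 3 is 22 × 3/1 = 66.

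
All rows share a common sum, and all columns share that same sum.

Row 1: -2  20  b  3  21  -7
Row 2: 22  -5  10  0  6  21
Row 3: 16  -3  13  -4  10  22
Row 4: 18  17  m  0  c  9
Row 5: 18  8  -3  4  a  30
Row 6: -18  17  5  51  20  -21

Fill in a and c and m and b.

Rows 2 and 3 both sum to 54, so that's the common total.
Row 5: 18 + 8 − 3 + 4 + 30 = 57, so its missing entry is 54 − 57 = -3.
Column 5: 21 + 6 + 10 − 3 + 20 = 54, so its missing entry is 54 − 54 = 0.
Row 4: 18 + 17 + 0 + 0 + 9 = 44, so its missing entry is 54 − 44 = 10.
Row 1: -2 + 20 + 3 + 21 − 7 = 35, so its missing entry is 54 − 35 = 19.

a = -3, c = 0, m = 10, b = 19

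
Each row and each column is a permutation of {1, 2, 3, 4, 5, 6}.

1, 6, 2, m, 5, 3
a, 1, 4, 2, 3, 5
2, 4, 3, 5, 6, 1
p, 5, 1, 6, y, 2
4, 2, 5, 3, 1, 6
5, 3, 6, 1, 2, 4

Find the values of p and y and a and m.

p = 3, y = 4, a = 6, m = 4

At (row 2, col 1): row 2 already has {1, 2, 3, 4, 5}, so the value is 6.
At (row 1, col 4): row 1 already has {1, 2, 3, 5, 6}, so the value is 4.
Cell (4,5): column 5 already has {1, 2, 3, 5, 6} → 4.
At (row 4, col 1): row 4 already has {1, 2, 4, 5, 6}, so the value is 3.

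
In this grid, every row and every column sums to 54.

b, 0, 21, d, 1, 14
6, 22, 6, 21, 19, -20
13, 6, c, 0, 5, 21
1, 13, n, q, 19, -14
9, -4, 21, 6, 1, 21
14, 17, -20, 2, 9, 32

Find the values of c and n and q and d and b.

Column 1: 6 + 13 + 1 + 9 + 14 = 43, so its missing entry is 54 − 43 = 11.
Row 1: 11 + 0 + 21 + 1 + 14 = 47, so its missing entry is 54 − 47 = 7.
Column 4: 7 + 21 + 0 + 6 + 2 = 36, so its missing entry is 54 − 36 = 18.
Row 3: 13 + 6 + 0 + 5 + 21 = 45, so its missing entry is 54 − 45 = 9.
Row 4: 1 + 13 + 18 + 19 − 14 = 37, so its missing entry is 54 − 37 = 17.

c = 9, n = 17, q = 18, d = 7, b = 11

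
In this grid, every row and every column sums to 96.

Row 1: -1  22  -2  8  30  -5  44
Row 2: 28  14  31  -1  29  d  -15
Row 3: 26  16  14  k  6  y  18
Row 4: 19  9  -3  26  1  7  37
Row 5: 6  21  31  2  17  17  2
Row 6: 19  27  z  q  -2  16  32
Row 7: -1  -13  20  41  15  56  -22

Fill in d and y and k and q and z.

d = 10, y = -5, k = 21, q = -1, z = 5

The known cells in row 2 total 86, leaving 96 − 86 = 10 for the blank.
The known cells in column 6 total 101, leaving 96 − 101 = -5 for the blank.
The known cells in row 3 total 75, leaving 96 − 75 = 21 for the blank.
The known cells in column 4 total 97, leaving 96 − 97 = -1 for the blank.
The known cells in row 6 total 91, leaving 96 − 91 = 5 for the blank.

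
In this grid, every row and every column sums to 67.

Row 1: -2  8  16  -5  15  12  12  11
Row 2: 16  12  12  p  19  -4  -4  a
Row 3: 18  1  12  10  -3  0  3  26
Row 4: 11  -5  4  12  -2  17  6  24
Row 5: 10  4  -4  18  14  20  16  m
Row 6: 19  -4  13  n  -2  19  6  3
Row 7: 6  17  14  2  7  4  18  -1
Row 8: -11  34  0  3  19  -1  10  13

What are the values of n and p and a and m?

n = 13, p = 14, a = 2, m = -11

Row 6 has 19 − 4 + 13 − 2 + 19 + 6 + 3 = 54; the blank must be 67 − 54 = 13.
Column 4 has -5 + 10 + 12 + 18 + 13 + 2 + 3 = 53; the blank must be 67 − 53 = 14.
Row 2 has 16 + 12 + 12 + 14 + 19 − 4 − 4 = 65; the blank must be 67 − 65 = 2.
Row 5 has 10 + 4 − 4 + 18 + 14 + 20 + 16 = 78; the blank must be 67 − 78 = -11.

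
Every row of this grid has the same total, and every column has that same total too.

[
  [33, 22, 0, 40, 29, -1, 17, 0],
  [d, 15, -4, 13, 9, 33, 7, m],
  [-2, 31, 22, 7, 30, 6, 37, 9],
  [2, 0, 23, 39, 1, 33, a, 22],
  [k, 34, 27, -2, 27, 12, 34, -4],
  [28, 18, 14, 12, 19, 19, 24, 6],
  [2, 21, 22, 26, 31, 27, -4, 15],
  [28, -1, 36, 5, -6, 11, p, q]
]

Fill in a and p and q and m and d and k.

a = 20, p = 5, q = 62, m = 30, d = 37, k = 12

Rows 1 and 3 both sum to 140, so that's the common total.
Row 5 has 34 + 27 − 2 + 27 + 12 + 34 − 4 = 128; the blank must be 140 − 128 = 12.
Row 4 has 2 + 0 + 23 + 39 + 1 + 33 + 22 = 120; the blank must be 140 − 120 = 20.
Column 7 has 17 + 7 + 37 + 20 + 34 + 24 − 4 = 135; the blank must be 140 − 135 = 5.
Row 8 has 28 − 1 + 36 + 5 − 6 + 11 + 5 = 78; the blank must be 140 − 78 = 62.
Column 8 has 0 + 9 + 22 − 4 + 6 + 15 + 62 = 110; the blank must be 140 − 110 = 30.
Row 2 has 15 − 4 + 13 + 9 + 33 + 7 + 30 = 103; the blank must be 140 − 103 = 37.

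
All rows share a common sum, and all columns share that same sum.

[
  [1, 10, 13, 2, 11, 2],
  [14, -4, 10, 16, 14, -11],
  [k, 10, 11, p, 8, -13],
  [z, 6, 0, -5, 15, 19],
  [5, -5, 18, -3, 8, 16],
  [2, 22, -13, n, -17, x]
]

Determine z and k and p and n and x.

z = 4, k = 13, p = 10, n = 19, x = 26

Rows 1 and 2 both sum to 39, so that's the common total.
Column 6: 2 − 11 − 13 + 19 + 16 = 13, so its missing entry is 39 − 13 = 26.
Row 4: 6 + 0 − 5 + 15 + 19 = 35, so its missing entry is 39 − 35 = 4.
Column 1: 1 + 14 + 4 + 5 + 2 = 26, so its missing entry is 39 − 26 = 13.
Row 3: 13 + 10 + 11 + 8 − 13 = 29, so its missing entry is 39 − 29 = 10.
Row 6: 2 + 22 − 13 − 17 + 26 = 20, so its missing entry is 39 − 20 = 19.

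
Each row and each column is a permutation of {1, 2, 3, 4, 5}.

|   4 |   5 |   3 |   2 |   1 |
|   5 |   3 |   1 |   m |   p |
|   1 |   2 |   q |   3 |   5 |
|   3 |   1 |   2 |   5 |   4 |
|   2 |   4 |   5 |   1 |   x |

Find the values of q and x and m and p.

Cell (5,5): row 5 already has {1, 2, 4, 5} → 3.
For row 2, column 4: column 4 already has {1, 2, 3, 5}; that leaves 4.
For row 2, column 5: row 2 already has {1, 3, 4, 5}; that leaves 2.
Cell (3,3): row 3 already has {1, 2, 3, 5} → 4.

q = 4, x = 3, m = 4, p = 2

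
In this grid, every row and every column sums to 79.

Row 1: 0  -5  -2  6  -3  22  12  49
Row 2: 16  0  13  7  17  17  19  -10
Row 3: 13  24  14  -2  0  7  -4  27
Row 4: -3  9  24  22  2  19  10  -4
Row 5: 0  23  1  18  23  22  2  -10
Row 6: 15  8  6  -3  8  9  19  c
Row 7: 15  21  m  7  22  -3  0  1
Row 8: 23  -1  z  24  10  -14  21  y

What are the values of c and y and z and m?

The known cells in row 7 total 63, leaving 79 − 63 = 16 for the blank.
The known cells in column 3 total 72, leaving 79 − 72 = 7 for the blank.
The known cells in row 8 total 70, leaving 79 − 70 = 9 for the blank.
The known cells in row 6 total 62, leaving 79 − 62 = 17 for the blank.

c = 17, y = 9, z = 7, m = 16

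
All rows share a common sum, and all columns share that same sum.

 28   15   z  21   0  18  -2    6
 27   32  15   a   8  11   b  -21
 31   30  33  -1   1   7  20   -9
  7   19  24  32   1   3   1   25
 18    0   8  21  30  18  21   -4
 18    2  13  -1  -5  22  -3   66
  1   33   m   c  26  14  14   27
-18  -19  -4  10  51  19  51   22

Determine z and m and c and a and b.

z = 26, m = -3, c = 0, a = 30, b = 10

Rows 3 and 4 both sum to 112, so that's the common total.
Row 1: 28 + 15 + 21 + 0 + 18 − 2 + 6 = 86, so its missing entry is 112 − 86 = 26.
Column 3: 26 + 15 + 33 + 24 + 8 + 13 − 4 = 115, so its missing entry is 112 − 115 = -3.
Column 7: -2 + 20 + 1 + 21 − 3 + 14 + 51 = 102, so its missing entry is 112 − 102 = 10.
Row 7: 1 + 33 − 3 + 26 + 14 + 14 + 27 = 112, so its missing entry is 112 − 112 = 0.
Row 2: 27 + 32 + 15 + 8 + 11 + 10 − 21 = 82, so its missing entry is 112 − 82 = 30.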